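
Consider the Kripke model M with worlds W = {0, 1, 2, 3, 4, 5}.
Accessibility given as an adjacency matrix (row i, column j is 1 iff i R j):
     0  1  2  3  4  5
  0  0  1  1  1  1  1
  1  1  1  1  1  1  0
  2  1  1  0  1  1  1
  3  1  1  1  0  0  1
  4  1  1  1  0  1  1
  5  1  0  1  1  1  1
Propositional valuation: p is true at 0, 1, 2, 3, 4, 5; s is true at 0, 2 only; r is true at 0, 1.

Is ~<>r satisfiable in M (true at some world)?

Let φ = ~<>r. Evaluate φ at each world:
  0 (successors {1, 2, 3, 4, 5}): φ is false.
  1 (successors {0, 1, 2, 3, 4}): φ is false.
  2 (successors {0, 1, 3, 4, 5}): φ is false.
  3 (successors {0, 1, 2, 5}): φ is false.
  4 (successors {0, 1, 2, 4, 5}): φ is false.
  5 (successors {0, 2, 3, 4, 5}): φ is false.
For instance, at 1:
  At 1: <>r is true, so ~<>r is false.
    At 1: <>r requires r at some successor in {0, 1, 2, 3, 4}.
      r holds at 0, so <>r is true at 1.

No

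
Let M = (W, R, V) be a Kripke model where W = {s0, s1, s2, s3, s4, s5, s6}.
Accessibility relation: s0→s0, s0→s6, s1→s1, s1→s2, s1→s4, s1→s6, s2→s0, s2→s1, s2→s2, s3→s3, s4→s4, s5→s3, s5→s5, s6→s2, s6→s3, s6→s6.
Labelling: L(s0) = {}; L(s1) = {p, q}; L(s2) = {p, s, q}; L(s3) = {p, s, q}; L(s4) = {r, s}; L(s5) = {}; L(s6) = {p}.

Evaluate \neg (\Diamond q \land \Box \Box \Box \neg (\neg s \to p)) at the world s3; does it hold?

Recall that \Box ψ holds at a world iff ψ holds at every accessible world, and \Diamond ψ holds iff ψ holds at some accessible world.
At s3: \Diamond q \land \Box \Box \Box \neg (\neg s \to p) is false, so \neg (\Diamond q \land \Box \Box \Box \neg (\neg s \to p)) is true.
  At s3: \Diamond q is true, \Box \Box \Box \neg (\neg s \to p) is false, so \Diamond q \land \Box \Box \Box \neg (\neg s \to p) is false.
    At s3: \Diamond q requires q at some successor in {s3}.
      q holds at s3, so \Diamond q is true at s3.
    At s3: \Box \Box \Box \neg (\neg s \to p) requires \Box \Box \neg (\neg s \to p) at every successor {s3}.
      \Box \Box \neg (\neg s \to p) fails at s3, so \Box \Box \Box \neg (\neg s \to p) is false at s3.

Yes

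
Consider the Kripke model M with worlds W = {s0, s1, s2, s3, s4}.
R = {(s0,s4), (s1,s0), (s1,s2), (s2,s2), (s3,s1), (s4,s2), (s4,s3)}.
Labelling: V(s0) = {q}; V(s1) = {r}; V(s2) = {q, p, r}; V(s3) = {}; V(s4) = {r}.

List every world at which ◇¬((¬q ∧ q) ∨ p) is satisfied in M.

s0, s1, s3, s4

Let φ = ◇¬((¬q ∧ q) ∨ p). Evaluate φ at each world:
  s0 (successors {s4}): φ is true.
  s1 (successors {s0, s2}): φ is true.
  s2 (successors {s2}): φ is false.
  s3 (successors {s1}): φ is true.
  s4 (successors {s2, s3}): φ is true.
For instance, at s0:
  At s0: ◇¬((¬q ∧ q) ∨ p) requires ¬((¬q ∧ q) ∨ p) at some successor in {s4}.
    ¬((¬q ∧ q) ∨ p) holds at s4, so ◇¬((¬q ∧ q) ∨ p) is true at s0.
Satisfying worlds: {s0, s1, s3, s4}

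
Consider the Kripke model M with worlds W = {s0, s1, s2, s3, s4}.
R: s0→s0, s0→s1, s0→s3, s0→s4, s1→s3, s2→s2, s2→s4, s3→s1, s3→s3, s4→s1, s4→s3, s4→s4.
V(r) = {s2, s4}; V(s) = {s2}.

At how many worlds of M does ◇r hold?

Let φ = ◇r. Evaluate φ at each world:
  s0 (successors {s0, s1, s3, s4}): φ is true.
  s1 (successors {s3}): φ is false.
  s2 (successors {s2, s4}): φ is true.
  s3 (successors {s1, s3}): φ is false.
  s4 (successors {s1, s3, s4}): φ is true.
For instance, at s1:
  At s1: ◇r requires r at some successor in {s3}.
    At s3: r is false.
  So ◇r is false at s1.
Satisfying worlds: {s0, s2, s4}

3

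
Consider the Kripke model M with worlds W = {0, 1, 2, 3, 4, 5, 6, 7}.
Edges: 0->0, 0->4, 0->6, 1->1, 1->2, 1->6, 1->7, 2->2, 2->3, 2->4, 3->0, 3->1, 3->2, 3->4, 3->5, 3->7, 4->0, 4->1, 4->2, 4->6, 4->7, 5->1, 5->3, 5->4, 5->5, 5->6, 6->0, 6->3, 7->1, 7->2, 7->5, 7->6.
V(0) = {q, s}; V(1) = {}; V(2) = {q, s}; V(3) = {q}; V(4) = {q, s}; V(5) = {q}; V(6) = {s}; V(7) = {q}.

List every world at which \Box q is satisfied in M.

Recall that \Box ψ holds at a world iff ψ holds at every accessible world, and \Diamond ψ holds iff ψ holds at some accessible world.
Let φ = \Box q. Evaluate φ at each world:
  0 (successors {0, 4, 6}): φ is false.
  1 (successors {1, 2, 6, 7}): φ is false.
  2 (successors {2, 3, 4}): φ is true.
  3 (successors {0, 1, 2, 4, 5, 7}): φ is false.
  4 (successors {0, 1, 2, 6, 7}): φ is false.
  5 (successors {1, 3, 4, 5, 6}): φ is false.
  6 (successors {0, 3}): φ is true.
  7 (successors {1, 2, 5, 6}): φ is false.
For instance, at 3:
  At 3: \Box q requires q at every successor {0, 1, 2, 4, 5, 7}.
    q fails at 1, so \Box q is false at 3.
Satisfying worlds: {2, 6}

2, 6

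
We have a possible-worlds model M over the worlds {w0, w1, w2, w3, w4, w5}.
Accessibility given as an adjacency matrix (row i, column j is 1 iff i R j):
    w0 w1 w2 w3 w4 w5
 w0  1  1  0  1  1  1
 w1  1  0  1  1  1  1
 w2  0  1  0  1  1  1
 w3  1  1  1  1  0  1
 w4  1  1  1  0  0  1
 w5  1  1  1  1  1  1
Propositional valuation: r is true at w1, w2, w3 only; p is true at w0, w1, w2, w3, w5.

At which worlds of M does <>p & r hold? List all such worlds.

w1, w2, w3

Recall that <>ψ holds at a world iff ψ holds at some accessible world.
Let φ = <>p & r. Evaluate φ at each world:
  w0 (successors {w0, w1, w3, w4, w5}): φ is false.
  w1 (successors {w0, w2, w3, w4, w5}): φ is true.
  w2 (successors {w1, w3, w4, w5}): φ is true.
  w3 (successors {w0, w1, w2, w3, w5}): φ is true.
  w4 (successors {w0, w1, w2, w5}): φ is false.
  w5 (successors {w0, w1, w2, w3, w4, w5}): φ is false.
For instance, at w1:
  At w1: <>p is true, r is true, so <>p & r is true.
    At w1: <>p requires p at some successor in {w0, w2, w3, w4, w5}.
      p holds at w0, so <>p is true at w1.
Satisfying worlds: {w1, w2, w3}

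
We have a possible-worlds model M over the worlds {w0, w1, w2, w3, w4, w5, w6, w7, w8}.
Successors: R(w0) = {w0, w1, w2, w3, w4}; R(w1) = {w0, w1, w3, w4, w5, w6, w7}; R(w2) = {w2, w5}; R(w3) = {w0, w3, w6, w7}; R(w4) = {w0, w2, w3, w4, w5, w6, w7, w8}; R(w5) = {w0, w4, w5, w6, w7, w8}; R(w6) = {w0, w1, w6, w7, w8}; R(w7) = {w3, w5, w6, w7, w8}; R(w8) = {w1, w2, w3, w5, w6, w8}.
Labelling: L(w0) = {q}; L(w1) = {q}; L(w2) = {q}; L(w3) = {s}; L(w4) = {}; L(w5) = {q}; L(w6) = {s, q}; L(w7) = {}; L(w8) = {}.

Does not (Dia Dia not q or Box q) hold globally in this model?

No

Let φ = not (Dia Dia not q or Box q). Evaluate φ at each world:
  w0 (successors {w0, w1, w2, w3, w4}): φ is false.
  w1 (successors {w0, w1, w3, w4, w5, w6, w7}): φ is false.
  w2 (successors {w2, w5}): φ is false.
  w3 (successors {w0, w3, w6, w7}): φ is false.
  w4 (successors {w0, w2, w3, w4, w5, w6, w7, w8}): φ is false.
  w5 (successors {w0, w4, w5, w6, w7, w8}): φ is false.
  w6 (successors {w0, w1, w6, w7, w8}): φ is false.
  w7 (successors {w3, w5, w6, w7, w8}): φ is false.
  w8 (successors {w1, w2, w3, w5, w6, w8}): φ is false.
Detail at w0 (counterexample):
  At w0: Dia Dia not q or Box q is true, so not (Dia Dia not q or Box q) is false.
    At w0: Dia Dia not q is true, Box q is false, so Dia Dia not q or Box q is true.
      At w0: Dia Dia not q requires Dia not q at some successor in {w0, w1, w2, w3, w4}.
        Dia not q holds at w0, so Dia Dia not q is true at w0.
      At w0: Box q requires q at every successor {w0, w1, w2, w3, w4}.
        q fails at w3, so Box q is false at w0.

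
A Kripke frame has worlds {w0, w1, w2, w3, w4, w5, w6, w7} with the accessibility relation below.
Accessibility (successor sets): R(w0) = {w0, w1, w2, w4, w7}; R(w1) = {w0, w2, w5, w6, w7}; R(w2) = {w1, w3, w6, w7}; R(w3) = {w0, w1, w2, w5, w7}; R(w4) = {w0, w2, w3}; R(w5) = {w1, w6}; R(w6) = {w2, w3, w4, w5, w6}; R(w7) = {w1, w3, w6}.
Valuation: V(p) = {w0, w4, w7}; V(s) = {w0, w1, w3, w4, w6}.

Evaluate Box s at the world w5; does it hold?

At w5: Box s requires s at every successor {w1, w6}.
  At w1: s is true.
  At w6: s is true.
So Box s is true at w5.

Yes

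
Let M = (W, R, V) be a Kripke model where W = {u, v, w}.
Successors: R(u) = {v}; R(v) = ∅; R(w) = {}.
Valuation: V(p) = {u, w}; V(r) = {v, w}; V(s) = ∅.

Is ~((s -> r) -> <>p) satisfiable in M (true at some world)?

Let φ = ~((s -> r) -> <>p). Evaluate φ at each world:
  u (successors {v}): φ is true.
  v (successors ∅): φ is true.
  w (successors ∅): φ is true.
Detail at u (witness):
  At u: (s -> r) -> <>p is false, so ~((s -> r) -> <>p) is true.
    At u: s -> r is true, <>p is false, so (s -> r) -> <>p is false.
      At u: <>p requires p at some successor in {v}.
        At v: p is false.
      So <>p is false at u.

Yes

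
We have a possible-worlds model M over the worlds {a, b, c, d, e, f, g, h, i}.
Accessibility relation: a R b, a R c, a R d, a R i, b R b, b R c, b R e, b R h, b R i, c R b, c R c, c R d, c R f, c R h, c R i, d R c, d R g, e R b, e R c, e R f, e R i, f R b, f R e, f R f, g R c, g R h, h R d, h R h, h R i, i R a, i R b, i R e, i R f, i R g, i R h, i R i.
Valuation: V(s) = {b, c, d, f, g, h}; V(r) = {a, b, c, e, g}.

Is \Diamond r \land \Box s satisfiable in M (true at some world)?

Yes

Let φ = \Diamond r \land \Box s. Evaluate φ at each world:
  a (successors {b, c, d, i}): φ is false.
  b (successors {b, c, e, h, i}): φ is false.
  c (successors {b, c, d, f, h, i}): φ is false.
  d (successors {c, g}): φ is true.
  e (successors {b, c, f, i}): φ is false.
  f (successors {b, e, f}): φ is false.
  g (successors {c, h}): φ is true.
  h (successors {d, h, i}): φ is false.
  i (successors {a, b, e, f, g, h, i}): φ is false.
Detail at d (witness):
  At d: \Diamond r is true, \Box s is true, so \Diamond r \land \Box s is true.
    At d: \Diamond r requires r at some successor in {c, g}.
      r holds at c, so \Diamond r is true at d.
    At d: \Box s requires s at every successor {c, g}.
      At c: s is true.
      At g: s is true.
    So \Box s is true at d.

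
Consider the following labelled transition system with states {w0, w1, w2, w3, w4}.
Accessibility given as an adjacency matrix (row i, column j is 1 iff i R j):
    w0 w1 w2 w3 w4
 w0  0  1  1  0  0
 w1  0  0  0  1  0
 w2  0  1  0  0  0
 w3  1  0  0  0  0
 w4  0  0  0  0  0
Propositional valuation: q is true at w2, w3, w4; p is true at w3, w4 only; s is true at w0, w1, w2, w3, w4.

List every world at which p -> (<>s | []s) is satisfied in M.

w0, w1, w2, w3, w4

Let φ = p -> (<>s | []s). Evaluate φ at each world:
  w0 (successors {w1, w2}): φ is true.
  w1 (successors {w3}): φ is true.
  w2 (successors {w1}): φ is true.
  w3 (successors {w0}): φ is true.
  w4 (successors ∅): φ is true.
For instance, at w0:
  At w0: p is false, <>s | []s is true, so p -> (<>s | []s) is true.
    At w0: <>s is true, []s is true, so <>s | []s is true.
      At w0: <>s requires s at some successor in {w1, w2}.
        s holds at w1, so <>s is true at w0.
      At w0: []s requires s at every successor {w1, w2}.
        At w1: s is true.
        At w2: s is true.
      So []s is true at w0.
Satisfying worlds: {w0, w1, w2, w3, w4}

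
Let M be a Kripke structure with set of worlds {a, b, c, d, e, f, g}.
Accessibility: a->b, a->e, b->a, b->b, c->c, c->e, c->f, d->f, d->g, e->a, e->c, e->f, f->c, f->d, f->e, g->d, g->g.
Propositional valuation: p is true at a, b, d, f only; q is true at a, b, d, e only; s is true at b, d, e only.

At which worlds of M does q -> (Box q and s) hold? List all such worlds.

Recall that Box ψ holds at a world iff ψ holds at every accessible world, and Dia ψ holds iff ψ holds at some accessible world.
Let φ = q -> (Box q and s). Evaluate φ at each world:
  a (successors {b, e}): φ is false.
  b (successors {a, b}): φ is true.
  c (successors {c, e, f}): φ is true.
  d (successors {f, g}): φ is false.
  e (successors {a, c, f}): φ is false.
  f (successors {c, d, e}): φ is true.
  g (successors {d, g}): φ is true.
For instance, at b:
  At b: q is true, Box q and s is true, so q -> (Box q and s) is true.
    At b: Box q is true, s is true, so Box q and s is true.
      At b: Box q requires q at every successor {a, b}.
        At a: q is true.
        At b: q is true.
      So Box q is true at b.
Satisfying worlds: {b, c, f, g}

b, c, f, g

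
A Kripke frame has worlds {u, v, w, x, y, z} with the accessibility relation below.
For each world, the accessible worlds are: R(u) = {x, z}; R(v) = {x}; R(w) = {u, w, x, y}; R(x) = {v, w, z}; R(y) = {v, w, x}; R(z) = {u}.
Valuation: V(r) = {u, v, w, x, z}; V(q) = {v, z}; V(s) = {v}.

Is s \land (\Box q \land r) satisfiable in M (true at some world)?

No

Recall that \Box ψ holds at a world iff ψ holds at every accessible world, and \Diamond ψ holds iff ψ holds at some accessible world.
Let φ = s \land (\Box q \land r). Evaluate φ at each world:
  u (successors {x, z}): φ is false.
  v (successors {x}): φ is false.
  w (successors {u, w, x, y}): φ is false.
  x (successors {v, w, z}): φ is false.
  y (successors {v, w, x}): φ is false.
  z (successors {u}): φ is false.
For instance, at u:
  At u: s is false, \Box q \land r is false, so s \land (\Box q \land r) is false.
    At u: \Box q is false, r is true, so \Box q \land r is false.
      At u: \Box q requires q at every successor {x, z}.
        q fails at x, so \Box q is false at u.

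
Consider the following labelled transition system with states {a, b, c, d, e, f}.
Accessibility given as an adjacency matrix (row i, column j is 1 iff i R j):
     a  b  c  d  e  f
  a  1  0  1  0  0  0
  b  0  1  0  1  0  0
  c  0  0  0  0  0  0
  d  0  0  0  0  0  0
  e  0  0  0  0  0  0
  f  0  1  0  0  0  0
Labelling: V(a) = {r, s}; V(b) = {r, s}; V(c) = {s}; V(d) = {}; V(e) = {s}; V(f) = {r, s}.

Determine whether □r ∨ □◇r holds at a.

No

At a: □r is false, □◇r is false, so □r ∨ □◇r is false.
  At a: □r requires r at every successor {a, c}.
    r fails at c, so □r is false at a.
  At a: □◇r requires ◇r at every successor {a, c}.
    ◇r fails at c, so □◇r is false at a.
      At c: no accessible worlds, so ◇r is false.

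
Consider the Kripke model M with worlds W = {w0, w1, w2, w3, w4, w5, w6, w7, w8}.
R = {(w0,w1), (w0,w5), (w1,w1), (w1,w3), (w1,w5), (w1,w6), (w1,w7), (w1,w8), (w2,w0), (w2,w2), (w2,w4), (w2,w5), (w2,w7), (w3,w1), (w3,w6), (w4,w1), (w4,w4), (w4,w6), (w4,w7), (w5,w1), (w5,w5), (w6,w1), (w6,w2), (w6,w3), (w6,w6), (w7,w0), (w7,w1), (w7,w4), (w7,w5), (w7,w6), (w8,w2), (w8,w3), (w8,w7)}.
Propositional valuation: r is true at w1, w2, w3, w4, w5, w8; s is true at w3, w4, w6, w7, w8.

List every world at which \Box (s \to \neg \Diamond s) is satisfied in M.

Recall that \Box ψ holds at a world iff ψ holds at every accessible world, and \Diamond ψ holds iff ψ holds at some accessible world.
Let φ = \Box (s \to \neg \Diamond s). Evaluate φ at each world:
  w0 (successors {w1, w5}): φ is true.
  w1 (successors {w1, w3, w5, w6, w7, w8}): φ is false.
  w2 (successors {w0, w2, w4, w5, w7}): φ is false.
  w3 (successors {w1, w6}): φ is false.
  w4 (successors {w1, w4, w6, w7}): φ is false.
  w5 (successors {w1, w5}): φ is true.
  w6 (successors {w1, w2, w3, w6}): φ is false.
  w7 (successors {w0, w1, w4, w5, w6}): φ is false.
  w8 (successors {w2, w3, w7}): φ is false.
For instance, at w0:
  At w0: \Box (s \to \neg \Diamond s) requires s \to \neg \Diamond s at every successor {w1, w5}.
      At w1: s is false, \neg \Diamond s is false, so s \to \neg \Diamond s is true.
      At w5: s is false, \neg \Diamond s is true, so s \to \neg \Diamond s is true.
  So \Box (s \to \neg \Diamond s) is true at w0.
Satisfying worlds: {w0, w5}

w0, w5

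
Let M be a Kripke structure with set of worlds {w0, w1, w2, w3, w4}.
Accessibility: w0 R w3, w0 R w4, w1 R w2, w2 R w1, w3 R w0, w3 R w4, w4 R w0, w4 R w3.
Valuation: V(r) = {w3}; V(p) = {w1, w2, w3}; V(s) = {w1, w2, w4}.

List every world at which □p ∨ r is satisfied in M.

w1, w2, w3

Let φ = □p ∨ r. Evaluate φ at each world:
  w0 (successors {w3, w4}): φ is false.
  w1 (successors {w2}): φ is true.
  w2 (successors {w1}): φ is true.
  w3 (successors {w0, w4}): φ is true.
  w4 (successors {w0, w3}): φ is false.
For instance, at w3:
  At w3: □p is false, r is true, so □p ∨ r is true.
    At w3: □p requires p at every successor {w0, w4}.
      p fails at w0, so □p is false at w3.
Satisfying worlds: {w1, w2, w3}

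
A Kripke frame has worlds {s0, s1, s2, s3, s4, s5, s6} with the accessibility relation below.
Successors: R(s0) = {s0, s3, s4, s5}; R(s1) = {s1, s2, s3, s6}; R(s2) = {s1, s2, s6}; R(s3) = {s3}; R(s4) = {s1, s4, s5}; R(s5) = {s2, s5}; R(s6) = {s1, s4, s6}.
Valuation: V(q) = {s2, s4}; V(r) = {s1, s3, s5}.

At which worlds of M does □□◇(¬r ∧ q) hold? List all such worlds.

Recall that □ψ holds at a world iff ψ holds at every accessible world, and ◇ψ holds iff ψ holds at some accessible world.
Let φ = □□◇(¬r ∧ q). Evaluate φ at each world:
  s0 (successors {s0, s3, s4, s5}): φ is false.
  s1 (successors {s1, s2, s3, s6}): φ is false.
  s2 (successors {s1, s2, s6}): φ is false.
  s3 (successors {s3}): φ is false.
  s4 (successors {s1, s4, s5}): φ is false.
  s5 (successors {s2, s5}): φ is true.
  s6 (successors {s1, s4, s6}): φ is false.
For instance, at s1:
  At s1: □□◇(¬r ∧ q) requires □◇(¬r ∧ q) at every successor {s1, s2, s3, s6}.
    □◇(¬r ∧ q) fails at s1, so □□◇(¬r ∧ q) is false at s1.
      At s1: □◇(¬r ∧ q) requires ◇(¬r ∧ q) at every successor {s1, s2, s3, s6}.
        ◇(¬r ∧ q) fails at s3, so □◇(¬r ∧ q) is false at s1.
Satisfying worlds: {s5}

s5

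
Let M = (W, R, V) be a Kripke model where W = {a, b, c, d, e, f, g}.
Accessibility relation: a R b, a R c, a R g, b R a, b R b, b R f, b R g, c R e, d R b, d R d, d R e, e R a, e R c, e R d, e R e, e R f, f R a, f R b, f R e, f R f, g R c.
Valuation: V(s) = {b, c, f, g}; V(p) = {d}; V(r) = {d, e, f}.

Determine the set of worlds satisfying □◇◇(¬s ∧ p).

c, g

Let φ = □◇◇(¬s ∧ p). Evaluate φ at each world:
  a (successors {b, c, g}): φ is false.
  b (successors {a, b, f, g}): φ is false.
  c (successors {e}): φ is true.
  d (successors {b, d, e}): φ is false.
  e (successors {a, c, d, e, f}): φ is false.
  f (successors {a, b, e, f}): φ is false.
  g (successors {c}): φ is true.
For instance, at f:
  At f: □◇◇(¬s ∧ p) requires ◇◇(¬s ∧ p) at every successor {a, b, e, f}.
    ◇◇(¬s ∧ p) fails at a, so □◇◇(¬s ∧ p) is false at f.
      At a: ◇◇(¬s ∧ p) requires ◇(¬s ∧ p) at some successor in {b, c, g}.
        At b: ◇(¬s ∧ p) is false.
        At c: ◇(¬s ∧ p) is false.
        At g: ◇(¬s ∧ p) is false.
      So ◇◇(¬s ∧ p) is false at a.
Satisfying worlds: {c, g}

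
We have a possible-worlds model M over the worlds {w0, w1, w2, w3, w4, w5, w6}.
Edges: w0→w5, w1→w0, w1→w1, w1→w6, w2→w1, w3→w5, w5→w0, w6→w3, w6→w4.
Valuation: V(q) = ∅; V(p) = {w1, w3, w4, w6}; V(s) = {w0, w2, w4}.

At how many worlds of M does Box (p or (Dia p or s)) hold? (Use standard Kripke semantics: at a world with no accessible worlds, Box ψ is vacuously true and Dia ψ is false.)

5

Let φ = Box (p or (Dia p or s)). Evaluate φ at each world:
  w0 (successors {w5}): φ is false.
  w1 (successors {w0, w1, w6}): φ is true.
  w2 (successors {w1}): φ is true.
  w3 (successors {w5}): φ is false.
  w4 (successors ∅): φ is true.
  w5 (successors {w0}): φ is true.
  w6 (successors {w3, w4}): φ is true.
For instance, at w5:
  At w5: Box (p or (Dia p or s)) requires p or (Dia p or s) at every successor {w0}.
      At w0: p is false, Dia p or s is true, so p or (Dia p or s) is true.
  So Box (p or (Dia p or s)) is true at w5.
Satisfying worlds: {w1, w2, w4, w5, w6}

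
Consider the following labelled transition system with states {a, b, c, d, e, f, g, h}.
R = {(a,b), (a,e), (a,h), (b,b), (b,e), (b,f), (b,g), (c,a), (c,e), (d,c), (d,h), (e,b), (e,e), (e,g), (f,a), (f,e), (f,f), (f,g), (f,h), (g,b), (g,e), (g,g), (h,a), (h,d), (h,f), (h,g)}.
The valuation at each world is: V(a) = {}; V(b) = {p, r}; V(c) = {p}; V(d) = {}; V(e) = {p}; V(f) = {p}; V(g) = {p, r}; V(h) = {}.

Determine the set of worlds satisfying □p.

b, e, g

Let φ = □p. Evaluate φ at each world:
  a (successors {b, e, h}): φ is false.
  b (successors {b, e, f, g}): φ is true.
  c (successors {a, e}): φ is false.
  d (successors {c, h}): φ is false.
  e (successors {b, e, g}): φ is true.
  f (successors {a, e, f, g, h}): φ is false.
  g (successors {b, e, g}): φ is true.
  h (successors {a, d, f, g}): φ is false.
For instance, at c:
  At c: □p requires p at every successor {a, e}.
    p fails at a, so □p is false at c.
Satisfying worlds: {b, e, g}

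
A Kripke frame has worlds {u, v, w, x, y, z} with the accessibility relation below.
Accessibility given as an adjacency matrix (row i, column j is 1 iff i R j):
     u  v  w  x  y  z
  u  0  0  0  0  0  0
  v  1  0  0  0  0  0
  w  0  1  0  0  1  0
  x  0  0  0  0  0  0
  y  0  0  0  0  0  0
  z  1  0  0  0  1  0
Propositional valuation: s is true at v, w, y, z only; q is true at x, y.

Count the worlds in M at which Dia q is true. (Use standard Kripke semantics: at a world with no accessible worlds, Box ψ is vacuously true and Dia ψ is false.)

2

Let φ = Dia q. Evaluate φ at each world:
  u (successors ∅): φ is false.
  v (successors {u}): φ is false.
  w (successors {v, y}): φ is true.
  x (successors ∅): φ is false.
  y (successors ∅): φ is false.
  z (successors {u, y}): φ is true.
For instance, at w:
  At w: Dia q requires q at some successor in {v, y}.
    q holds at y, so Dia q is true at w.
Satisfying worlds: {w, z}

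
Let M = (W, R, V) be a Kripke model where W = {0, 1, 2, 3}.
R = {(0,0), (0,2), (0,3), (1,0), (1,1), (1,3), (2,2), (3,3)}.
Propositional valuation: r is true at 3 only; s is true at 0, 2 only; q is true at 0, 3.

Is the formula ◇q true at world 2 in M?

No

Recall that ◇ψ holds at a world iff ψ holds at some accessible world.
At 2: ◇q requires q at some successor in {2}.
  At 2: q is false.
So ◇q is false at 2.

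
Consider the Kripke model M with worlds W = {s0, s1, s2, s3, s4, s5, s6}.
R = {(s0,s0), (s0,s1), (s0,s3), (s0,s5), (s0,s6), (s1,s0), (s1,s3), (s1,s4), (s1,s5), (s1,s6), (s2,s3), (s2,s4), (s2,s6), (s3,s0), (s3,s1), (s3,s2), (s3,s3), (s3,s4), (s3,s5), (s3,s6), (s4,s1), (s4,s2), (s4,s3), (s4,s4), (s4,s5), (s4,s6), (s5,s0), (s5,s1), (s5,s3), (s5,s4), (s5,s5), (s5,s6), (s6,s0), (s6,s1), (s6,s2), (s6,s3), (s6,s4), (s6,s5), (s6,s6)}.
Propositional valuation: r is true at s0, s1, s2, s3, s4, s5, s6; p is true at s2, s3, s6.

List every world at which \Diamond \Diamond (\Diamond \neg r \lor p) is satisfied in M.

Let φ = \Diamond \Diamond (\Diamond \neg r \lor p). Evaluate φ at each world:
  s0 (successors {s0, s1, s3, s5, s6}): φ is true.
  s1 (successors {s0, s3, s4, s5, s6}): φ is true.
  s2 (successors {s3, s4, s6}): φ is true.
  s3 (successors {s0, s1, s2, s3, s4, s5, s6}): φ is true.
  s4 (successors {s1, s2, s3, s4, s5, s6}): φ is true.
  s5 (successors {s0, s1, s3, s4, s5, s6}): φ is true.
  s6 (successors {s0, s1, s2, s3, s4, s5, s6}): φ is true.
For instance, at s4:
  At s4: \Diamond \Diamond (\Diamond \neg r \lor p) requires \Diamond (\Diamond \neg r \lor p) at some successor in {s1, s2, s3, s4, s5, s6}.
    \Diamond (\Diamond \neg r \lor p) holds at s1, so \Diamond \Diamond (\Diamond \neg r \lor p) is true at s4.
      At s1: \Diamond (\Diamond \neg r \lor p) requires \Diamond \neg r \lor p at some successor in {s0, s3, s4, s5, s6}.
        \Diamond \neg r \lor p holds at s3, so \Diamond (\Diamond \neg r \lor p) is true at s1.
Satisfying worlds: {s0, s1, s2, s3, s4, s5, s6}

s0, s1, s2, s3, s4, s5, s6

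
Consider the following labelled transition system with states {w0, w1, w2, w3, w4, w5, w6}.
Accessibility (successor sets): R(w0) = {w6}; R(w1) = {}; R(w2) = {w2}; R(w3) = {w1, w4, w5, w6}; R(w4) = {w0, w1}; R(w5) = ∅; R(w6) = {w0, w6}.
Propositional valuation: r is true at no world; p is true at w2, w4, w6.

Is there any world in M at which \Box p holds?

Let φ = \Box p. Evaluate φ at each world:
  w0 (successors {w6}): φ is true.
  w1 (successors ∅): φ is true.
  w2 (successors {w2}): φ is true.
  w3 (successors {w1, w4, w5, w6}): φ is false.
  w4 (successors {w0, w1}): φ is false.
  w5 (successors ∅): φ is true.
  w6 (successors {w0, w6}): φ is false.
Detail at w0 (witness):
  At w0: \Box p requires p at every successor {w6}.
    At w6: p is true.
  So \Box p is true at w0.

Yes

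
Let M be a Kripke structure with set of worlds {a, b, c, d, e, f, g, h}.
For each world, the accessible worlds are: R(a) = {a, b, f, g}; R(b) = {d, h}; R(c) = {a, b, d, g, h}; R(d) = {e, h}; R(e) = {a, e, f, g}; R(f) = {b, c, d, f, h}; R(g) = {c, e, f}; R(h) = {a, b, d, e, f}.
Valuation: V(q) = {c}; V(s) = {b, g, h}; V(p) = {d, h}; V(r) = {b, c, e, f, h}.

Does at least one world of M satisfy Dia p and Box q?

Let φ = Dia p and Box q. Evaluate φ at each world:
  a (successors {a, b, f, g}): φ is false.
  b (successors {d, h}): φ is false.
  c (successors {a, b, d, g, h}): φ is false.
  d (successors {e, h}): φ is false.
  e (successors {a, e, f, g}): φ is false.
  f (successors {b, c, d, f, h}): φ is false.
  g (successors {c, e, f}): φ is false.
  h (successors {a, b, d, e, f}): φ is false.
For instance, at b:
  At b: Dia p is true, Box q is false, so Dia p and Box q is false.
    At b: Dia p requires p at some successor in {d, h}.
      p holds at d, so Dia p is true at b.
    At b: Box q requires q at every successor {d, h}.
      q fails at d, so Box q is false at b.

No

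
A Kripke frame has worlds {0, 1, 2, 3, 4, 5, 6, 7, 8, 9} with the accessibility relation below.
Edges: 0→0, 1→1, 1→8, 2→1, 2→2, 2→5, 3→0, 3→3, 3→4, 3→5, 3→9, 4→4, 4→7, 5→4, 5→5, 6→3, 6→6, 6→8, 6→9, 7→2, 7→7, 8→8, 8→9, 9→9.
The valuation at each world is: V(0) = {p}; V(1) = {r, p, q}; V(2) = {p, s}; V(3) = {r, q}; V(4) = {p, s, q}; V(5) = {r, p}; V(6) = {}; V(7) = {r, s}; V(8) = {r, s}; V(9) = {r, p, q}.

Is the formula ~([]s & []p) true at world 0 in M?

Yes

At 0: []s & []p is false, so ~([]s & []p) is true.
  At 0: []s is false, []p is true, so []s & []p is false.
    At 0: []s requires s at every successor {0}.
      s fails at 0, so []s is false at 0.
    At 0: []p requires p at every successor {0}.
      At 0: p is true.
    So []p is true at 0.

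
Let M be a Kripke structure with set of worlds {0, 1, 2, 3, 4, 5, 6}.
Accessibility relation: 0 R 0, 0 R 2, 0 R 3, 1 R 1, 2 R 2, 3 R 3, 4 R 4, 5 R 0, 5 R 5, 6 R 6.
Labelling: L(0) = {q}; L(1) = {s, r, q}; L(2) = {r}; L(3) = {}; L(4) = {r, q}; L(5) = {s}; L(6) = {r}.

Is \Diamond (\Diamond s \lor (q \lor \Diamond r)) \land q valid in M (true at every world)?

No

Let φ = \Diamond (\Diamond s \lor (q \lor \Diamond r)) \land q. Evaluate φ at each world:
  0 (successors {0, 2, 3}): φ is true.
  1 (successors {1}): φ is true.
  2 (successors {2}): φ is false.
  3 (successors {3}): φ is false.
  4 (successors {4}): φ is true.
  5 (successors {0, 5}): φ is false.
  6 (successors {6}): φ is false.
Detail at 2 (counterexample):
  At 2: \Diamond (\Diamond s \lor (q \lor \Diamond r)) is true, q is false, so \Diamond (\Diamond s \lor (q \lor \Diamond r)) \land q is false.
    At 2: \Diamond (\Diamond s \lor (q \lor \Diamond r)) requires \Diamond s \lor (q \lor \Diamond r) at some successor in {2}.
      \Diamond s \lor (q \lor \Diamond r) holds at 2, so \Diamond (\Diamond s \lor (q \lor \Diamond r)) is true at 2.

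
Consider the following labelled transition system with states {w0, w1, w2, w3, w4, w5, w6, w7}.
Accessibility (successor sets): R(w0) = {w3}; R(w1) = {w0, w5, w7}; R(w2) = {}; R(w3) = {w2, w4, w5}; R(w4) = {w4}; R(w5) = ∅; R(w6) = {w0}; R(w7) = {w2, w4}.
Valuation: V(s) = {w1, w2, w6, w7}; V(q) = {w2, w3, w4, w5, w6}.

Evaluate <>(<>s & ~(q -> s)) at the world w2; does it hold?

At w2: no accessible worlds, so <>(<>s & ~(q -> s)) is false.

No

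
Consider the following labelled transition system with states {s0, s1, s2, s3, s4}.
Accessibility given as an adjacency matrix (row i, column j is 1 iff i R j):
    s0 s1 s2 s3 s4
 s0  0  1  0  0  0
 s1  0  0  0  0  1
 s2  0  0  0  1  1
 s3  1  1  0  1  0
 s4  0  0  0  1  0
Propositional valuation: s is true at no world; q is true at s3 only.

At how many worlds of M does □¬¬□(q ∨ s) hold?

Recall that □ψ holds at a world iff ψ holds at every accessible world, and ◇ψ holds iff ψ holds at some accessible world.
Let φ = □¬¬□(q ∨ s). Evaluate φ at each world:
  s0 (successors {s1}): φ is false.
  s1 (successors {s4}): φ is true.
  s2 (successors {s3, s4}): φ is false.
  s3 (successors {s0, s1, s3}): φ is false.
  s4 (successors {s3}): φ is false.
For instance, at s2:
  At s2: □¬¬□(q ∨ s) requires ¬¬□(q ∨ s) at every successor {s3, s4}.
    ¬¬□(q ∨ s) fails at s3, so □¬¬□(q ∨ s) is false at s2.
      At s3: ¬□(q ∨ s) is true, so ¬¬□(q ∨ s) is false.
Satisfying worlds: {s1}

1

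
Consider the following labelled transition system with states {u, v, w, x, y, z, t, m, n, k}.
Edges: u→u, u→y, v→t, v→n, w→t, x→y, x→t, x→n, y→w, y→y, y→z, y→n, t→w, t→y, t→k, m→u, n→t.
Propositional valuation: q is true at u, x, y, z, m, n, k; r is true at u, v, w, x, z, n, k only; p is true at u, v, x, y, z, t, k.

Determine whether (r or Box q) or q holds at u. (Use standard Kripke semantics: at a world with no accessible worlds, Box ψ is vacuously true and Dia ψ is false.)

Yes

At u: r or Box q is true, q is true, so (r or Box q) or q is true.
  At u: r is true, Box q is true, so r or Box q is true.
    At u: Box q requires q at every successor {u, y}.
      At u: q is true.
      At y: q is true.
    So Box q is true at u.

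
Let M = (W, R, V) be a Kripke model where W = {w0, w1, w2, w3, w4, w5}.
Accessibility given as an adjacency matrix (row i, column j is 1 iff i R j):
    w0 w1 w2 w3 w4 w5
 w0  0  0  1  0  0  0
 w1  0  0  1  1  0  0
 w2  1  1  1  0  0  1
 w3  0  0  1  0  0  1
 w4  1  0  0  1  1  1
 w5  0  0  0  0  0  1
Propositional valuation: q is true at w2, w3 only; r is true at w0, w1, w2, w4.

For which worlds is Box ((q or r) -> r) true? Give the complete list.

w0, w2, w3, w5

Let φ = Box ((q or r) -> r). Evaluate φ at each world:
  w0 (successors {w2}): φ is true.
  w1 (successors {w2, w3}): φ is false.
  w2 (successors {w0, w1, w2, w5}): φ is true.
  w3 (successors {w2, w5}): φ is true.
  w4 (successors {w0, w3, w4, w5}): φ is false.
  w5 (successors {w5}): φ is true.
For instance, at w1:
  At w1: Box ((q or r) -> r) requires (q or r) -> r at every successor {w2, w3}.
    (q or r) -> r fails at w3, so Box ((q or r) -> r) is false at w1.
Satisfying worlds: {w0, w2, w3, w5}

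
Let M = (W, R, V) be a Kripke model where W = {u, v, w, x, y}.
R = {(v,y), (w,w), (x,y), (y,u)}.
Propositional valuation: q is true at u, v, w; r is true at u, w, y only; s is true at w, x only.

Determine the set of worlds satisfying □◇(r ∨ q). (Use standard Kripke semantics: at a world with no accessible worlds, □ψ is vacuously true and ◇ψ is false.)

u, v, w, x

Recall that □ψ holds at a world iff ψ holds at every accessible world, and ◇ψ holds iff ψ holds at some accessible world.
Let φ = □◇(r ∨ q). Evaluate φ at each world:
  u (successors ∅): φ is true.
  v (successors {y}): φ is true.
  w (successors {w}): φ is true.
  x (successors {y}): φ is true.
  y (successors {u}): φ is false.
For instance, at w:
  At w: □◇(r ∨ q) requires ◇(r ∨ q) at every successor {w}.
      At w: ◇(r ∨ q) requires r ∨ q at some successor in {w}.
        r ∨ q holds at w, so ◇(r ∨ q) is true at w.
  So □◇(r ∨ q) is true at w.
Satisfying worlds: {u, v, w, x}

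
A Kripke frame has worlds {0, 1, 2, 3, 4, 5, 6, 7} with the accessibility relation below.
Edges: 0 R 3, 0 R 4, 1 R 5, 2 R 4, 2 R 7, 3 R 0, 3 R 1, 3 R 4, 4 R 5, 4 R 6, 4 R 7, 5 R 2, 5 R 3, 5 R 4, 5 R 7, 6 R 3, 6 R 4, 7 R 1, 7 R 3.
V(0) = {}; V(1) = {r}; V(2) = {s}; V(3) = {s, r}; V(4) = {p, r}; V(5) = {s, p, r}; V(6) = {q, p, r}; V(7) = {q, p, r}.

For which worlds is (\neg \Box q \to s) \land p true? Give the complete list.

Let φ = (\neg \Box q \to s) \land p. Evaluate φ at each world:
  0 (successors {3, 4}): φ is false.
  1 (successors {5}): φ is false.
  2 (successors {4, 7}): φ is false.
  3 (successors {0, 1, 4}): φ is false.
  4 (successors {5, 6, 7}): φ is false.
  5 (successors {2, 3, 4, 7}): φ is true.
  6 (successors {3, 4}): φ is false.
  7 (successors {1, 3}): φ is false.
For instance, at 2:
  At 2: \neg \Box q \to s is true, p is false, so (\neg \Box q \to s) \land p is false.
    At 2: \neg \Box q is true, s is true, so \neg \Box q \to s is true.
      At 2: \Box q is false, so \neg \Box q is true.
Satisfying worlds: {5}

5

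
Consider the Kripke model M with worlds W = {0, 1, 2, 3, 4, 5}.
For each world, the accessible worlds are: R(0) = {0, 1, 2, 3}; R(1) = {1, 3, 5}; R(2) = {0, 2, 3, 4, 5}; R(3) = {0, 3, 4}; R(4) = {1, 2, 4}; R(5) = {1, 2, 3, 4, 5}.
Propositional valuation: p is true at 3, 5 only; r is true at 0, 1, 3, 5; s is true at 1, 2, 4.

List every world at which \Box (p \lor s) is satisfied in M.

Let φ = \Box (p \lor s). Evaluate φ at each world:
  0 (successors {0, 1, 2, 3}): φ is false.
  1 (successors {1, 3, 5}): φ is true.
  2 (successors {0, 2, 3, 4, 5}): φ is false.
  3 (successors {0, 3, 4}): φ is false.
  4 (successors {1, 2, 4}): φ is true.
  5 (successors {1, 2, 3, 4, 5}): φ is true.
For instance, at 0:
  At 0: \Box (p \lor s) requires p \lor s at every successor {0, 1, 2, 3}.
    p \lor s fails at 0, so \Box (p \lor s) is false at 0.
Satisfying worlds: {1, 4, 5}

1, 4, 5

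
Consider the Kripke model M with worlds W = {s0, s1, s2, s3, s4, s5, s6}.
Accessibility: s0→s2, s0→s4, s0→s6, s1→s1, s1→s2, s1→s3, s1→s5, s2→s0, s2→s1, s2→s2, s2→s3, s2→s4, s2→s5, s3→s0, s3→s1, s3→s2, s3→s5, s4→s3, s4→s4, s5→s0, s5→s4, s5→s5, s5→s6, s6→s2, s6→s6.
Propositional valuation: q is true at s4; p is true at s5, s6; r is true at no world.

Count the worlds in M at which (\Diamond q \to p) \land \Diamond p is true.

Let φ = (\Diamond q \to p) \land \Diamond p. Evaluate φ at each world:
  s0 (successors {s2, s4, s6}): φ is false.
  s1 (successors {s1, s2, s3, s5}): φ is true.
  s2 (successors {s0, s1, s2, s3, s4, s5}): φ is false.
  s3 (successors {s0, s1, s2, s5}): φ is true.
  s4 (successors {s3, s4}): φ is false.
  s5 (successors {s0, s4, s5, s6}): φ is true.
  s6 (successors {s2, s6}): φ is true.
For instance, at s1:
  At s1: \Diamond q \to p is true, \Diamond p is true, so (\Diamond q \to p) \land \Diamond p is true.
    At s1: \Diamond q is false, p is false, so \Diamond q \to p is true.
      At s1: \Diamond q requires q at some successor in {s1, s2, s3, s5}.
        At s1: q is false.
        At s2: q is false.
        At s3: q is false.
        At s5: q is false.
      So \Diamond q is false at s1.
    At s1: \Diamond p requires p at some successor in {s1, s2, s3, s5}.
      p holds at s5, so \Diamond p is true at s1.
Satisfying worlds: {s1, s3, s5, s6}

4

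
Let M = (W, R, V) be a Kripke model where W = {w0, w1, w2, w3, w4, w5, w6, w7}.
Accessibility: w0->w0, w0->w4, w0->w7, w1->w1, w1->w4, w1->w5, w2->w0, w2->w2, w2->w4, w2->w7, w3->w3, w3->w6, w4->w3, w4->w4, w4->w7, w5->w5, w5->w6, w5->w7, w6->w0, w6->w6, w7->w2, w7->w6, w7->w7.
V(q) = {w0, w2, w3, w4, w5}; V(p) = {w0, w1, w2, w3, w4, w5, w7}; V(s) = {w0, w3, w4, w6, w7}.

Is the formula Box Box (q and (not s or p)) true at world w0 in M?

No

Recall that Box ψ holds at a world iff ψ holds at every accessible world, and Dia ψ holds iff ψ holds at some accessible world.
At w0: Box Box (q and (not s or p)) requires Box (q and (not s or p)) at every successor {w0, w4, w7}.
  Box (q and (not s or p)) fails at w0, so Box Box (q and (not s or p)) is false at w0.
    At w0: Box (q and (not s or p)) requires q and (not s or p) at every successor {w0, w4, w7}.
      q and (not s or p) fails at w7, so Box (q and (not s or p)) is false at w0.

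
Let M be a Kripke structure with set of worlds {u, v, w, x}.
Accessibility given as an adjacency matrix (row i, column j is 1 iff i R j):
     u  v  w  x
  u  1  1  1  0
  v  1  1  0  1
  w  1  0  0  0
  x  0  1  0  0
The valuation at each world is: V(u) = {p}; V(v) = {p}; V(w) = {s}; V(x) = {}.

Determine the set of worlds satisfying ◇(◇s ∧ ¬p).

none

Recall that ◇ψ holds at a world iff ψ holds at some accessible world.
Let φ = ◇(◇s ∧ ¬p). Evaluate φ at each world:
  u (successors {u, v, w}): φ is false.
  v (successors {u, v, x}): φ is false.
  w (successors {u}): φ is false.
  x (successors {v}): φ is false.
For instance, at v:
  At v: ◇(◇s ∧ ¬p) requires ◇s ∧ ¬p at some successor in {u, v, x}.
    At u: ◇s ∧ ¬p is false.
    At v: ◇s ∧ ¬p is false.
    At x: ◇s ∧ ¬p is false.
  So ◇(◇s ∧ ¬p) is false at v.
Satisfying worlds: none.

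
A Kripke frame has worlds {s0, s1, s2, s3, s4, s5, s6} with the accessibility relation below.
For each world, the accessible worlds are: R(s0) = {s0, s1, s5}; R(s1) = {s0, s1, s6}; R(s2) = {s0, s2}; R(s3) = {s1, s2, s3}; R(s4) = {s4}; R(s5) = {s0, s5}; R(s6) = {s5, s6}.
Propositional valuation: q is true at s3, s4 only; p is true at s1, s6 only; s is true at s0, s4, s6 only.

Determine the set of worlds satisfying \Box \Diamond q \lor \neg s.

Recall that \Box ψ holds at a world iff ψ holds at every accessible world, and \Diamond ψ holds iff ψ holds at some accessible world.
Let φ = \Box \Diamond q \lor \neg s. Evaluate φ at each world:
  s0 (successors {s0, s1, s5}): φ is false.
  s1 (successors {s0, s1, s6}): φ is true.
  s2 (successors {s0, s2}): φ is true.
  s3 (successors {s1, s2, s3}): φ is true.
  s4 (successors {s4}): φ is true.
  s5 (successors {s0, s5}): φ is true.
  s6 (successors {s5, s6}): φ is false.
For instance, at s3:
  At s3: \Box \Diamond q is false, \neg s is true, so \Box \Diamond q \lor \neg s is true.
    At s3: \Box \Diamond q requires \Diamond q at every successor {s1, s2, s3}.
      \Diamond q fails at s1, so \Box \Diamond q is false at s3.
Satisfying worlds: {s1, s2, s3, s4, s5}

s1, s2, s3, s4, s5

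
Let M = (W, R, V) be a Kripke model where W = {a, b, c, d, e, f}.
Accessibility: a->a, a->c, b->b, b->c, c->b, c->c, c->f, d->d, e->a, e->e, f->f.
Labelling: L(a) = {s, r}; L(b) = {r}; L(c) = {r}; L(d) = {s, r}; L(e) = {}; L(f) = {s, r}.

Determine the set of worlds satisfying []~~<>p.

none

Let φ = []~~<>p. Evaluate φ at each world:
  a (successors {a, c}): φ is false.
  b (successors {b, c}): φ is false.
  c (successors {b, c, f}): φ is false.
  d (successors {d}): φ is false.
  e (successors {a, e}): φ is false.
  f (successors {f}): φ is false.
For instance, at b:
  At b: []~~<>p requires ~~<>p at every successor {b, c}.
    ~~<>p fails at b, so []~~<>p is false at b.
      At b: ~<>p is true, so ~~<>p is false.
Satisfying worlds: none.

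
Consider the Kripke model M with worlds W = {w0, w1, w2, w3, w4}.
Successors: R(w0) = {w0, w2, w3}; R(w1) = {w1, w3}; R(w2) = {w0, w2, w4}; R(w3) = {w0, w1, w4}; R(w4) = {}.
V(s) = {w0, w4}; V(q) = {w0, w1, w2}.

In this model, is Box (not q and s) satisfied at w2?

Recall that Box ψ holds at a world iff ψ holds at every accessible world, and Dia ψ holds iff ψ holds at some accessible world.
At w2: Box (not q and s) requires not q and s at every successor {w0, w2, w4}.
  not q and s fails at w0, so Box (not q and s) is false at w2.

No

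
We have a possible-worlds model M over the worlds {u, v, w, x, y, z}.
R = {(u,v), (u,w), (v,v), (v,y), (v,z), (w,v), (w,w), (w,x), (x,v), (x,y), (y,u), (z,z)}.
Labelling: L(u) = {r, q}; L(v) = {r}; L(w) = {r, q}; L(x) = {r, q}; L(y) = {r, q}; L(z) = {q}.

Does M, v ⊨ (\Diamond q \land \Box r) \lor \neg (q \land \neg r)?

Yes

At v: \Diamond q \land \Box r is false, \neg (q \land \neg r) is true, so (\Diamond q \land \Box r) \lor \neg (q \land \neg r) is true.
  At v: \Diamond q is true, \Box r is false, so \Diamond q \land \Box r is false.
    At v: \Diamond q requires q at some successor in {v, y, z}.
      q holds at y, so \Diamond q is true at v.
    At v: \Box r requires r at every successor {v, y, z}.
      r fails at z, so \Box r is false at v.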